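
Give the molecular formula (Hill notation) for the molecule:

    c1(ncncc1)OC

Heavy atoms from the SMILES: 5 C, 2 N, 1 O.
Implicit hydrogens by atom environment:
  3 × C (aromatic): 1 H each → 3
  2 × N (aromatic): no H
  1 × C: 3 H
  1 × C (aromatic): no H
  1 × O: no H
  Total hydrogens = 6.
Molecular formula: C5H6N2O

C5H6N2O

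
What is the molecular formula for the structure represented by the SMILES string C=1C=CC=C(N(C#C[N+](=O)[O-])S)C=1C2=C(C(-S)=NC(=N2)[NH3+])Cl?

C12H9ClN5O2S2+

Heavy atoms from the SMILES: 12 C, 1 Cl, 5 N, 2 O, 2 S.
Implicit hydrogens by atom environment:
  6 × C (aromatic): no H
  4 × C (aromatic): 1 H each → 4
  2 × C: no H
  2 × N (aromatic): no H
  2 × S: 1 H each → 2
  1 × Cl: no H
  1 × N (charge +1): 3 H
  1 × N: no H
  1 × N (charge +1): no H
  1 × O: no H
  1 × O (charge -1): no H
  Total hydrogens = 9.
Net charge +1.
Molecular formula: C12H9ClN5O2S2+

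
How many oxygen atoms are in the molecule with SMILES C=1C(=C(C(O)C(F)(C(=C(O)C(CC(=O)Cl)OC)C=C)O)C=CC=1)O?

The symbol for oxygen appears 6 times in the SMILES.

6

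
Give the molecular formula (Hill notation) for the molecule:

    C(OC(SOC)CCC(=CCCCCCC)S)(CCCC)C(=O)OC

C19H36O4S2

Heavy atoms from the SMILES: 19 C, 4 O, 2 S.
Implicit hydrogens by atom environment:
  10 × C: 2 H each → 20
  4 × C: 3 H each → 12
  4 × O: no H
  3 × C: 1 H each → 3
  2 × C: no H
  1 × S: 1 H
  1 × S: no H
  Total hydrogens = 36.
Molecular formula: C19H36O4S2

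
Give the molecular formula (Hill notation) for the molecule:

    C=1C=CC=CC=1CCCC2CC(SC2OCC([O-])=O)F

Heavy atoms from the SMILES: 15 C, 1 F, 3 O, 1 S.
Implicit hydrogens by atom environment:
  5 × C: 2 H each → 10
  5 × C (aromatic): 1 H each → 5
  3 × C: 1 H each → 3
  2 × O: no H
  1 × C: no H
  1 × C (aromatic): no H
  1 × F: no H
  1 × O (charge -1): no H
  1 × S: no H
  Total hydrogens = 18.
Net charge -1.
Molecular formula: C15H18FO3S-

C15H18FO3S-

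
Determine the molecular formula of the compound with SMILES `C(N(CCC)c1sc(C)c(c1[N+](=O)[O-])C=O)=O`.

Heavy atoms from the SMILES: 10 C, 2 N, 4 O, 1 S.
Implicit hydrogens by atom environment:
  4 × C (aromatic): no H
  3 × O: no H
  2 × C: 3 H each → 6
  2 × C: 2 H each → 4
  2 × C: 1 H each → 2
  1 × N: no H
  1 × N (charge +1): no H
  1 × O (charge -1): no H
  1 × S (aromatic): no H
  Total hydrogens = 12.
Molecular formula: C10H12N2O4S

C10H12N2O4S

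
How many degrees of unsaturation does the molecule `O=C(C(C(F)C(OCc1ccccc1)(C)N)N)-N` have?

5

Molecular formula from the SMILES: C12H18FN3O2.
DoU = (2C + 2 + N − H − X)/2 = (2·12 + 2 + 3 − 18 − 1)/2 = 10/2 = 5.
(Structurally: 1 ring(s) + 4 π bond(s) = 5.)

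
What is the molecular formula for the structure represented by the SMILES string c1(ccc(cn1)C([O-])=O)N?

C6H5N2O2-

Heavy atoms from the SMILES: 6 C, 2 N, 2 O.
Implicit hydrogens by atom environment:
  3 × C (aromatic): 1 H each → 3
  2 × C (aromatic): no H
  1 × C: no H
  1 × N: 2 H
  1 × N (aromatic): no H
  1 × O: no H
  1 × O (charge -1): no H
  Total hydrogens = 5.
Net charge -1.
Molecular formula: C6H5N2O2-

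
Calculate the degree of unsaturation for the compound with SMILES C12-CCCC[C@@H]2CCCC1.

Molecular formula from the SMILES: C10H18.
DoU = (2C + 2 + N − H − X)/2 = (2·10 + 2 + 0 − 18 − 0)/2 = 4/2 = 2.
(Structurally: 2 ring(s) + 0 π bond(s) = 2.)

2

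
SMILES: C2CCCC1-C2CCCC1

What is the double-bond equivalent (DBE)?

2

Molecular formula from the SMILES: C10H18.
DoU = (2C + 2 + N − H − X)/2 = (2·10 + 2 + 0 − 18 − 0)/2 = 4/2 = 2.
(Structurally: 2 ring(s) + 0 π bond(s) = 2.)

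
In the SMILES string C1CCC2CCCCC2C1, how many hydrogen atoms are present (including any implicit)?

18

Hydrogens are implicit in SMILES; fill each atom to its normal valence:
  8 × C: 2 H each → 16
  2 × C: 1 H each → 2
  Total hydrogens = 18.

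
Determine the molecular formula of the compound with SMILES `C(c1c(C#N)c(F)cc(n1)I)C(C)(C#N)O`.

C10H7FIN3O

Heavy atoms from the SMILES: 10 C, 1 F, 1 I, 3 N, 1 O.
Implicit hydrogens by atom environment:
  4 × C (aromatic): no H
  3 × C: no H
  2 × N: no H
  1 × C: 3 H
  1 × C: 2 H
  1 × C (aromatic): 1 H
  1 × F: no H
  1 × I: no H
  1 × N (aromatic): no H
  1 × O: 1 H
  Total hydrogens = 7.
Molecular formula: C10H7FIN3O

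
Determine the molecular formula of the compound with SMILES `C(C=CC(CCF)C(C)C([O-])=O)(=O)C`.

Heavy atoms from the SMILES: 10 C, 1 F, 3 O.
Implicit hydrogens by atom environment:
  4 × C: 1 H each → 4
  2 × C: 3 H each → 6
  2 × C: 2 H each → 4
  2 × C: no H
  2 × O: no H
  1 × F: no H
  1 × O (charge -1): no H
  Total hydrogens = 14.
Net charge -1.
Molecular formula: C10H14FO3-

C10H14FO3-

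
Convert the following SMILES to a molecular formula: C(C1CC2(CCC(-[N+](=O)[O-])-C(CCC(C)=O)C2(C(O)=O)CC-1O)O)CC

Heavy atoms from the SMILES: 18 C, 1 N, 7 O.
Implicit hydrogens by atom environment:
  8 × C: 2 H each → 16
  4 × C: 1 H each → 4
  4 × C: no H
  3 × O: 1 H each → 3
  3 × O: no H
  2 × C: 3 H each → 6
  1 × N (charge +1): no H
  1 × O (charge -1): no H
  Total hydrogens = 29.
Molecular formula: C18H29NO7

C18H29NO7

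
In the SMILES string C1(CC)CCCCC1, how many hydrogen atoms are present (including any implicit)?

16

Hydrogens are implicit in SMILES; fill each atom to its normal valence:
  6 × C: 2 H each → 12
  1 × C: 3 H
  1 × C: 1 H
  Total hydrogens = 16.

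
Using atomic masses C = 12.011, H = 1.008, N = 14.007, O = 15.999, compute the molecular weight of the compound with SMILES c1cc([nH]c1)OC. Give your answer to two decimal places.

Molecular formula: C5H7NO.
M = 5×12.011 + 7×1.008 + 1×14.007 + 1×15.999 = 97.12 g/mol.

97.12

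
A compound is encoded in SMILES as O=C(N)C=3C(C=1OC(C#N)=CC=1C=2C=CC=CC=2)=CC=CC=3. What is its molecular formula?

Heavy atoms from the SMILES: 18 C, 2 N, 2 O.
Implicit hydrogens by atom environment:
  10 × C (aromatic): 1 H each → 10
  6 × C (aromatic): no H
  2 × C: no H
  1 × N: 2 H
  1 × N: no H
  1 × O (aromatic): no H
  1 × O: no H
  Total hydrogens = 12.
Molecular formula: C18H12N2O2

C18H12N2O2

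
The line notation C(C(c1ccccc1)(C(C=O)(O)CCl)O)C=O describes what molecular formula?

C12H13ClO4

Heavy atoms from the SMILES: 12 C, 1 Cl, 4 O.
Implicit hydrogens by atom environment:
  5 × C (aromatic): 1 H each → 5
  2 × C: 2 H each → 4
  2 × C: 1 H each → 2
  2 × C: no H
  2 × O: 1 H each → 2
  2 × O: no H
  1 × C (aromatic): no H
  1 × Cl: no H
  Total hydrogens = 13.
Molecular formula: C12H13ClO4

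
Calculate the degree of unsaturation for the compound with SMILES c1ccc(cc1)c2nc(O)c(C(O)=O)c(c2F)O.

Molecular formula from the SMILES: C12H8FNO4.
DoU = (2C + 2 + N − H − X)/2 = (2·12 + 2 + 1 − 8 − 1)/2 = 18/2 = 9.
(Structurally: 2 ring(s) + 7 π bond(s) = 9.)

9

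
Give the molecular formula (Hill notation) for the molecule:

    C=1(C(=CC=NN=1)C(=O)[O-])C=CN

C7H6N3O2-

Heavy atoms from the SMILES: 7 C, 3 N, 2 O.
Implicit hydrogens by atom environment:
  2 × C (aromatic): 1 H each → 2
  2 × C: 1 H each → 2
  2 × C (aromatic): no H
  2 × N (aromatic): no H
  1 × C: no H
  1 × N: 2 H
  1 × O: no H
  1 × O (charge -1): no H
  Total hydrogens = 6.
Net charge -1.
Molecular formula: C7H6N3O2-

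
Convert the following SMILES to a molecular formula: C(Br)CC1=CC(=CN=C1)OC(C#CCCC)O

C13H16BrNO2

Heavy atoms from the SMILES: 1 Br, 13 C, 1 N, 2 O.
Implicit hydrogens by atom environment:
  4 × C: 2 H each → 8
  3 × C (aromatic): 1 H each → 3
  2 × C (aromatic): no H
  2 × C: no H
  1 × Br: no H
  1 × C: 3 H
  1 × C: 1 H
  1 × N (aromatic): no H
  1 × O: 1 H
  1 × O: no H
  Total hydrogens = 16.
Molecular formula: C13H16BrNO2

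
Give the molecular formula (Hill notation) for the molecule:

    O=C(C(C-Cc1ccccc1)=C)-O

Heavy atoms from the SMILES: 11 C, 2 O.
Implicit hydrogens by atom environment:
  5 × C (aromatic): 1 H each → 5
  3 × C: 2 H each → 6
  2 × C: no H
  1 × C (aromatic): no H
  1 × O: 1 H
  1 × O: no H
  Total hydrogens = 12.
Molecular formula: C11H12O2

C11H12O2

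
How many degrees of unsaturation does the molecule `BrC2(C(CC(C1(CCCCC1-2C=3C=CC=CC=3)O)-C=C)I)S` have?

7

Molecular formula from the SMILES: C18H22BrIOS.
DoU = (2C + 2 + N − H − X)/2 = (2·18 + 2 + 0 − 22 − 2)/2 = 14/2 = 7.
(Structurally: 3 ring(s) + 4 π bond(s) = 7.)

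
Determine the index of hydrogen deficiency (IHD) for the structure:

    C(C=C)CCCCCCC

Molecular formula from the SMILES: C10H20.
DoU = (2C + 2 + N − H − X)/2 = (2·10 + 2 + 0 − 20 − 0)/2 = 2/2 = 1.
(Structurally: 0 ring(s) + 1 π bond(s) = 1.)

1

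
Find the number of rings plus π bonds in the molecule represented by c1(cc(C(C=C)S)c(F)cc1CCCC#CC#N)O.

9

Molecular formula from the SMILES: C15H14FNOS.
DoU = (2C + 2 + N − H − X)/2 = (2·15 + 2 + 1 − 14 − 1)/2 = 18/2 = 9.
(Structurally: 1 ring(s) + 8 π bond(s) = 9.)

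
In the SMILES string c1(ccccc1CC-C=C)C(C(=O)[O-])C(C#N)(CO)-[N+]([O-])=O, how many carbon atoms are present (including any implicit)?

The symbol for carbon appears 15 times in the SMILES. Lowercase c denotes aromatic carbon and counts toward C.

15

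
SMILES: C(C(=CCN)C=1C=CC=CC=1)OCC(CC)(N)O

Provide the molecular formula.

C14H22N2O2

Heavy atoms from the SMILES: 14 C, 2 N, 2 O.
Implicit hydrogens by atom environment:
  5 × C (aromatic): 1 H each → 5
  4 × C: 2 H each → 8
  2 × C: no H
  2 × N: 2 H each → 4
  1 × C: 3 H
  1 × C: 1 H
  1 × C (aromatic): no H
  1 × O: 1 H
  1 × O: no H
  Total hydrogens = 22.
Molecular formula: C14H22N2O2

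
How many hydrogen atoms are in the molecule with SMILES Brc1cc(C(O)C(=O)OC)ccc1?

Hydrogens are implicit in SMILES; fill each atom to its normal valence:
  4 × C (aromatic): 1 H each → 4
  2 × C (aromatic): no H
  2 × O: no H
  1 × Br: no H
  1 × C: 3 H
  1 × C: 1 H
  1 × C: no H
  1 × O: 1 H
  Total hydrogens = 9.

9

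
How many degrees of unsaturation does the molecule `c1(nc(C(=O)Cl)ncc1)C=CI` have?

6

Molecular formula from the SMILES: C7H4ClIN2O.
DoU = (2C + 2 + N − H − X)/2 = (2·7 + 2 + 2 − 4 − 2)/2 = 12/2 = 6.
(Structurally: 1 ring(s) + 5 π bond(s) = 6.)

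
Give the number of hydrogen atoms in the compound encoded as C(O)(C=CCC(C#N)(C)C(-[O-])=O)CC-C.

Hydrogens are implicit in SMILES; fill each atom to its normal valence:
  3 × C: 2 H each → 6
  3 × C: 1 H each → 3
  3 × C: no H
  2 × C: 3 H each → 6
  1 × N: no H
  1 × O: 1 H
  1 × O: no H
  1 × O (charge -1): no H
  Total hydrogens = 16.

16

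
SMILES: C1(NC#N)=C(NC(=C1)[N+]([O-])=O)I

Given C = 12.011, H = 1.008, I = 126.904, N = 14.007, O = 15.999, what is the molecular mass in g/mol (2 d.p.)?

278.01

Molecular formula: C5H3IN4O2.
M = 5×12.011 + 3×1.008 + 1×126.904 + 4×14.007 + 2×15.999 = 278.01 g/mol.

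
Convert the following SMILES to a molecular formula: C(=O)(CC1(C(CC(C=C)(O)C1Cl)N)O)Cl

C9H13Cl2NO3

Heavy atoms from the SMILES: 9 C, 2 Cl, 1 N, 3 O.
Implicit hydrogens by atom environment:
  3 × C: 2 H each → 6
  3 × C: 1 H each → 3
  3 × C: no H
  2 × Cl: no H
  2 × O: 1 H each → 2
  1 × N: 2 H
  1 × O: no H
  Total hydrogens = 13.
Molecular formula: C9H13Cl2NO3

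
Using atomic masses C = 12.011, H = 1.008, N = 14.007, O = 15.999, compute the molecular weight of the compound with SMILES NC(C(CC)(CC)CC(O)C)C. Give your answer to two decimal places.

Molecular formula: C10H23NO.
M = 10×12.011 + 23×1.008 + 1×14.007 + 1×15.999 = 173.30 g/mol.

173.30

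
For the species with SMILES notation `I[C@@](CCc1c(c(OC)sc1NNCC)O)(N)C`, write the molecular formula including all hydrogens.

C11H20IN3O2S

Heavy atoms from the SMILES: 11 C, 1 I, 3 N, 2 O, 1 S.
Implicit hydrogens by atom environment:
  4 × C (aromatic): no H
  3 × C: 3 H each → 9
  3 × C: 2 H each → 6
  2 × N: 1 H each → 2
  1 × C: no H
  1 × I: no H
  1 × N: 2 H
  1 × O: 1 H
  1 × O: no H
  1 × S (aromatic): no H
  Total hydrogens = 20.
Molecular formula: C11H20IN3O2S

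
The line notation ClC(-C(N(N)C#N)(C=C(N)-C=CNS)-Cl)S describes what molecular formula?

C7H11Cl2N5S2

Heavy atoms from the SMILES: 7 C, 2 Cl, 5 N, 2 S.
Implicit hydrogens by atom environment:
  4 × C: 1 H each → 4
  3 × C: no H
  2 × Cl: no H
  2 × N: 2 H each → 4
  2 × N: no H
  2 × S: 1 H each → 2
  1 × N: 1 H
  Total hydrogens = 11.
Molecular formula: C7H11Cl2N5S2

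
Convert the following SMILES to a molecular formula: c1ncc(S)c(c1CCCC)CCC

Heavy atoms from the SMILES: 12 C, 1 N, 1 S.
Implicit hydrogens by atom environment:
  5 × C: 2 H each → 10
  3 × C (aromatic): no H
  2 × C: 3 H each → 6
  2 × C (aromatic): 1 H each → 2
  1 × N (aromatic): no H
  1 × S: 1 H
  Total hydrogens = 19.
Molecular formula: C12H19NS

C12H19NS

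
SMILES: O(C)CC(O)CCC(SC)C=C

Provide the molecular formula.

C9H18O2S

Heavy atoms from the SMILES: 9 C, 2 O, 1 S.
Implicit hydrogens by atom environment:
  4 × C: 2 H each → 8
  3 × C: 1 H each → 3
  2 × C: 3 H each → 6
  1 × O: 1 H
  1 × O: no H
  1 × S: no H
  Total hydrogens = 18.
Molecular formula: C9H18O2S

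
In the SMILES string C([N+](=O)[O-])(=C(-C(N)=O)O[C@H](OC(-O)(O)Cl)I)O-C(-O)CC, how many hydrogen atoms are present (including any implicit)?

Hydrogens are implicit in SMILES; fill each atom to its normal valence:
  5 × O: no H
  4 × C: no H
  3 × O: 1 H each → 3
  2 × C: 1 H each → 2
  1 × C: 3 H
  1 × C: 2 H
  1 × Cl: no H
  1 × I: no H
  1 × N: 2 H
  1 × N (charge +1): no H
  1 × O (charge -1): no H
  Total hydrogens = 12.

12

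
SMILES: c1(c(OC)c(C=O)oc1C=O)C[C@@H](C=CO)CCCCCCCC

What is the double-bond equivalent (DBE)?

6

Molecular formula from the SMILES: C19H28O5.
DoU = (2C + 2 + N − H − X)/2 = (2·19 + 2 + 0 − 28 − 0)/2 = 12/2 = 6.
(Structurally: 1 ring(s) + 5 π bond(s) = 6.)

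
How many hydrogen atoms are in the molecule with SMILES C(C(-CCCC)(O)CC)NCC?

Hydrogens are implicit in SMILES; fill each atom to its normal valence:
  6 × C: 2 H each → 12
  3 × C: 3 H each → 9
  1 × C: no H
  1 × N: 1 H
  1 × O: 1 H
  Total hydrogens = 23.

23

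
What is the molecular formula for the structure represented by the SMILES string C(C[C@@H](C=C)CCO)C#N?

C8H13NO

Heavy atoms from the SMILES: 8 C, 1 N, 1 O.
Implicit hydrogens by atom environment:
  5 × C: 2 H each → 10
  2 × C: 1 H each → 2
  1 × C: no H
  1 × N: no H
  1 × O: 1 H
  Total hydrogens = 13.
Molecular formula: C8H13NO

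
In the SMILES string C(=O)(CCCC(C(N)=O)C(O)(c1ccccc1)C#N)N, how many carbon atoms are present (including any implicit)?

14

The symbol for carbon appears 14 times in the SMILES. Lowercase c denotes aromatic carbon and counts toward C.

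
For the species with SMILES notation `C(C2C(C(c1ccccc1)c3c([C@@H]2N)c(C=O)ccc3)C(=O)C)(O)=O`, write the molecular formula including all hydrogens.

C20H19NO4

Heavy atoms from the SMILES: 20 C, 1 N, 4 O.
Implicit hydrogens by atom environment:
  8 × C (aromatic): 1 H each → 8
  5 × C: 1 H each → 5
  4 × C (aromatic): no H
  3 × O: no H
  2 × C: no H
  1 × C: 3 H
  1 × N: 2 H
  1 × O: 1 H
  Total hydrogens = 19.
Molecular formula: C20H19NO4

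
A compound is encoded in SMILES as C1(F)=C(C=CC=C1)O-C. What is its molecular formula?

Heavy atoms from the SMILES: 7 C, 1 F, 1 O.
Implicit hydrogens by atom environment:
  4 × C (aromatic): 1 H each → 4
  2 × C (aromatic): no H
  1 × C: 3 H
  1 × F: no H
  1 × O: no H
  Total hydrogens = 7.
Molecular formula: C7H7FO

C7H7FO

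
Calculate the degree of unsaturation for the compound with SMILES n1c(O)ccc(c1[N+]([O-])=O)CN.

Molecular formula from the SMILES: C6H7N3O3.
DoU = (2C + 2 + N − H − X)/2 = (2·6 + 2 + 3 − 7 − 0)/2 = 10/2 = 5.
(Structurally: 1 ring(s) + 4 π bond(s) = 5.)

5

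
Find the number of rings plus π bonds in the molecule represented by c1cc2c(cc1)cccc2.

Molecular formula from the SMILES: C10H8.
DoU = (2C + 2 + N − H − X)/2 = (2·10 + 2 + 0 − 8 − 0)/2 = 14/2 = 7.
(Structurally: 2 ring(s) + 5 π bond(s) = 7.)

7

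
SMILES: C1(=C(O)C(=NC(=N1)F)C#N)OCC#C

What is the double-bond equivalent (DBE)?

Molecular formula from the SMILES: C8H4FN3O2.
DoU = (2C + 2 + N − H − X)/2 = (2·8 + 2 + 3 − 4 − 1)/2 = 16/2 = 8.
(Structurally: 1 ring(s) + 7 π bond(s) = 8.)

8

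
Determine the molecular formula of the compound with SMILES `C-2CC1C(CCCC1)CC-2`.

Heavy atoms from the SMILES: 10 C.
Implicit hydrogens by atom environment:
  8 × C: 2 H each → 16
  2 × C: 1 H each → 2
  Total hydrogens = 18.
Molecular formula: C10H18

C10H18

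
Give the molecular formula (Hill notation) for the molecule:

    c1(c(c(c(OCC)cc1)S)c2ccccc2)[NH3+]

C14H16NOS+

Heavy atoms from the SMILES: 14 C, 1 N, 1 O, 1 S.
Implicit hydrogens by atom environment:
  7 × C (aromatic): 1 H each → 7
  5 × C (aromatic): no H
  1 × C: 3 H
  1 × C: 2 H
  1 × N (charge +1): 3 H
  1 × O: no H
  1 × S: 1 H
  Total hydrogens = 16.
Net charge +1.
Molecular formula: C14H16NOS+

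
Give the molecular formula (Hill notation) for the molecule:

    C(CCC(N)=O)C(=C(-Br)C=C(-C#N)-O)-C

Heavy atoms from the SMILES: 1 Br, 10 C, 2 N, 2 O.
Implicit hydrogens by atom environment:
  5 × C: no H
  3 × C: 2 H each → 6
  1 × Br: no H
  1 × C: 3 H
  1 × C: 1 H
  1 × N: 2 H
  1 × N: no H
  1 × O: 1 H
  1 × O: no H
  Total hydrogens = 13.
Molecular formula: C10H13BrN2O2

C10H13BrN2O2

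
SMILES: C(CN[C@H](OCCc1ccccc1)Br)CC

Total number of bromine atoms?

1

The symbol for bromine appears 1 time in the SMILES.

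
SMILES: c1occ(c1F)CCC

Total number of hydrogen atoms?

Hydrogens are implicit in SMILES; fill each atom to its normal valence:
  2 × C: 2 H each → 4
  2 × C (aromatic): 1 H each → 2
  2 × C (aromatic): no H
  1 × C: 3 H
  1 × F: no H
  1 × O (aromatic): no H
  Total hydrogens = 9.

9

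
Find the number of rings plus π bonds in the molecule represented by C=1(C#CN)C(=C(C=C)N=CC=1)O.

Molecular formula from the SMILES: C9H8N2O.
DoU = (2C + 2 + N − H − X)/2 = (2·9 + 2 + 2 − 8 − 0)/2 = 14/2 = 7.
(Structurally: 1 ring(s) + 6 π bond(s) = 7.)

7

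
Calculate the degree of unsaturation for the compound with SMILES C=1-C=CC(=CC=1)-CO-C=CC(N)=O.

Molecular formula from the SMILES: C10H11NO2.
DoU = (2C + 2 + N − H − X)/2 = (2·10 + 2 + 1 − 11 − 0)/2 = 12/2 = 6.
(Structurally: 1 ring(s) + 5 π bond(s) = 6.)

6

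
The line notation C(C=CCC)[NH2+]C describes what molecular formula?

Heavy atoms from the SMILES: 6 C, 1 N.
Implicit hydrogens by atom environment:
  2 × C: 3 H each → 6
  2 × C: 2 H each → 4
  2 × C: 1 H each → 2
  1 × N (charge +1): 2 H
  Total hydrogens = 14.
Net charge +1.
Molecular formula: C6H14N+

C6H14N+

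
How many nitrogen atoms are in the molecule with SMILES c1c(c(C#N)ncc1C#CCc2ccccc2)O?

2

The symbol for nitrogen appears 2 times in the SMILES.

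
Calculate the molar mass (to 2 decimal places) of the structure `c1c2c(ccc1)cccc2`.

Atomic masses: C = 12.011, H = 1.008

128.17

Molecular formula: C10H8.
M = 10×12.011 + 8×1.008 = 128.17 g/mol.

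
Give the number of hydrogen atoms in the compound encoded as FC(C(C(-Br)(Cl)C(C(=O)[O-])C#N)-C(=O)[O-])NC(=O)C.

Hydrogens are implicit in SMILES; fill each atom to its normal valence:
  5 × C: no H
  3 × C: 1 H each → 3
  3 × O: no H
  2 × O (charge -1): no H
  1 × Br: no H
  1 × C: 3 H
  1 × Cl: no H
  1 × F: no H
  1 × N: 1 H
  1 × N: no H
  Total hydrogens = 7.

7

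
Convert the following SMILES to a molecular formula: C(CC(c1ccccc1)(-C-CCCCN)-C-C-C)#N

Heavy atoms from the SMILES: 17 C, 2 N.
Implicit hydrogens by atom environment:
  8 × C: 2 H each → 16
  5 × C (aromatic): 1 H each → 5
  2 × C: no H
  1 × C: 3 H
  1 × C (aromatic): no H
  1 × N: 2 H
  1 × N: no H
  Total hydrogens = 26.
Molecular formula: C17H26N2

C17H26N2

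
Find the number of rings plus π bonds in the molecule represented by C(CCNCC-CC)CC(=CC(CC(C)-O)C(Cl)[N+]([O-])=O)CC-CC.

Molecular formula from the SMILES: C19H37ClN2O3.
DoU = (2C + 2 + N − H − X)/2 = (2·19 + 2 + 2 − 37 − 1)/2 = 4/2 = 2.
(Structurally: 0 ring(s) + 2 π bond(s) = 2.)

2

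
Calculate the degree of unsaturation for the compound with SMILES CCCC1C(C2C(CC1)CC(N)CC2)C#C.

4

Molecular formula from the SMILES: C15H25N.
DoU = (2C + 2 + N − H − X)/2 = (2·15 + 2 + 1 − 25 − 0)/2 = 8/2 = 4.
(Structurally: 2 ring(s) + 2 π bond(s) = 4.)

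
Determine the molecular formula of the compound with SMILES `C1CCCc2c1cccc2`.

C10H12

Heavy atoms from the SMILES: 10 C.
Implicit hydrogens by atom environment:
  4 × C: 2 H each → 8
  4 × C (aromatic): 1 H each → 4
  2 × C (aromatic): no H
  Total hydrogens = 12.
Molecular formula: C10H12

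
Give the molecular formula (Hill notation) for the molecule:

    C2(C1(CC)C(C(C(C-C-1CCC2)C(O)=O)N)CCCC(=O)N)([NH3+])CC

Heavy atoms from the SMILES: 19 C, 3 N, 3 O.
Implicit hydrogens by atom environment:
  9 × C: 2 H each → 18
  4 × C: 1 H each → 4
  4 × C: no H
  2 × C: 3 H each → 6
  2 × N: 2 H each → 4
  2 × O: no H
  1 × N (charge +1): 3 H
  1 × O: 1 H
  Total hydrogens = 36.
Net charge +1.
Molecular formula: C19H36N3O3+

C19H36N3O3+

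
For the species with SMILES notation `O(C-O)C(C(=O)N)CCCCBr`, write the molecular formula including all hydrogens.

Heavy atoms from the SMILES: 1 Br, 7 C, 1 N, 3 O.
Implicit hydrogens by atom environment:
  5 × C: 2 H each → 10
  2 × O: no H
  1 × Br: no H
  1 × C: 1 H
  1 × C: no H
  1 × N: 2 H
  1 × O: 1 H
  Total hydrogens = 14.
Molecular formula: C7H14BrNO3

C7H14BrNO3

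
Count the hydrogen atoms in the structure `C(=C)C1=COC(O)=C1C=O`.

Hydrogens are implicit in SMILES; fill each atom to its normal valence:
  3 × C (aromatic): no H
  2 × C: 1 H each → 2
  1 × C: 2 H
  1 × C (aromatic): 1 H
  1 × O: 1 H
  1 × O (aromatic): no H
  1 × O: no H
  Total hydrogens = 6.

6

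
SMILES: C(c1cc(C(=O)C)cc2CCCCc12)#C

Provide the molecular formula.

C14H14O

Heavy atoms from the SMILES: 14 C, 1 O.
Implicit hydrogens by atom environment:
  4 × C: 2 H each → 8
  4 × C (aromatic): no H
  2 × C (aromatic): 1 H each → 2
  2 × C: no H
  1 × C: 3 H
  1 × C: 1 H
  1 × O: no H
  Total hydrogens = 14.
Molecular formula: C14H14O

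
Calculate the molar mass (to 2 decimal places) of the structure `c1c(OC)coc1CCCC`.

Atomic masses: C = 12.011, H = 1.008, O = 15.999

Molecular formula: C9H14O2.
M = 9×12.011 + 14×1.008 + 2×15.999 = 154.21 g/mol.

154.21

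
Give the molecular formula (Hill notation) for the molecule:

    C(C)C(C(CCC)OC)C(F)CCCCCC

Heavy atoms from the SMILES: 15 C, 1 F, 1 O.
Implicit hydrogens by atom environment:
  8 × C: 2 H each → 16
  4 × C: 3 H each → 12
  3 × C: 1 H each → 3
  1 × F: no H
  1 × O: no H
  Total hydrogens = 31.
Molecular formula: C15H31FO

C15H31FO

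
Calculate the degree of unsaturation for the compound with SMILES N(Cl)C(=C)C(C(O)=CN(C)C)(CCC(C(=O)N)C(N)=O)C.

Molecular formula from the SMILES: C13H23ClN4O3.
DoU = (2C + 2 + N − H − X)/2 = (2·13 + 2 + 4 − 23 − 1)/2 = 8/2 = 4.
(Structurally: 0 ring(s) + 4 π bond(s) = 4.)

4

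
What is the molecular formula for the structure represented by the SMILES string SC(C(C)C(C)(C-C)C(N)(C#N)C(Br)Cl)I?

C10H17BrClIN2S

Heavy atoms from the SMILES: 1 Br, 10 C, 1 Cl, 1 I, 2 N, 1 S.
Implicit hydrogens by atom environment:
  3 × C: 3 H each → 9
  3 × C: 1 H each → 3
  3 × C: no H
  1 × Br: no H
  1 × C: 2 H
  1 × Cl: no H
  1 × I: no H
  1 × N: 2 H
  1 × N: no H
  1 × S: 1 H
  Total hydrogens = 17.
Molecular formula: C10H17BrClIN2S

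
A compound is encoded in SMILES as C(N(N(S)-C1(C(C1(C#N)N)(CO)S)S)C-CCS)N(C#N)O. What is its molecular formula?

Heavy atoms from the SMILES: 10 C, 6 N, 2 O, 4 S.
Implicit hydrogens by atom environment:
  5 × C: 2 H each → 10
  5 × C: no H
  5 × N: no H
  4 × S: 1 H each → 4
  2 × O: 1 H each → 2
  1 × N: 2 H
  Total hydrogens = 18.
Molecular formula: C10H18N6O2S4

C10H18N6O2S4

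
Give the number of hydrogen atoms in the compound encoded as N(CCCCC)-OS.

Hydrogens are implicit in SMILES; fill each atom to its normal valence:
  4 × C: 2 H each → 8
  1 × C: 3 H
  1 × N: 1 H
  1 × O: no H
  1 × S: 1 H
  Total hydrogens = 13.

13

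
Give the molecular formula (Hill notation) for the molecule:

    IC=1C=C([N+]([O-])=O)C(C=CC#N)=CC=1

Heavy atoms from the SMILES: 9 C, 1 I, 2 N, 2 O.
Implicit hydrogens by atom environment:
  3 × C (aromatic): 1 H each → 3
  3 × C (aromatic): no H
  2 × C: 1 H each → 2
  1 × C: no H
  1 × I: no H
  1 × N: no H
  1 × N (charge +1): no H
  1 × O: no H
  1 × O (charge -1): no H
  Total hydrogens = 5.
Molecular formula: C9H5IN2O2

C9H5IN2O2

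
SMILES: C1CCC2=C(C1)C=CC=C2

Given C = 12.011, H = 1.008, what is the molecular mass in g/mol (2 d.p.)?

132.21

Molecular formula: C10H12.
M = 10×12.011 + 12×1.008 = 132.21 g/mol.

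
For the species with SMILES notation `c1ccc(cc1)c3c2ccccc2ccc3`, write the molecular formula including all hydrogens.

Heavy atoms from the SMILES: 16 C.
Implicit hydrogens by atom environment:
  12 × C (aromatic): 1 H each → 12
  4 × C (aromatic): no H
  Total hydrogens = 12.
Molecular formula: C16H12

C16H12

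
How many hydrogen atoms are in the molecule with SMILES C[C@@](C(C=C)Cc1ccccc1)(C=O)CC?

Hydrogens are implicit in SMILES; fill each atom to its normal valence:
  5 × C (aromatic): 1 H each → 5
  3 × C: 2 H each → 6
  3 × C: 1 H each → 3
  2 × C: 3 H each → 6
  1 × C: no H
  1 × C (aromatic): no H
  1 × O: no H
  Total hydrogens = 20.

20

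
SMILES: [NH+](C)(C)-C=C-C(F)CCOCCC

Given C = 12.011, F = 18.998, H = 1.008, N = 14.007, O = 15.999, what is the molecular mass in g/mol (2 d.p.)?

Molecular formula: C10H21FNO+.
M = 10×12.011 + 1×18.998 + 21×1.008 + 1×14.007 + 1×15.999 = 190.28 g/mol.

190.28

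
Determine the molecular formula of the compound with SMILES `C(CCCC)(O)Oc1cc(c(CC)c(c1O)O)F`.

C13H19FO4

Heavy atoms from the SMILES: 13 C, 1 F, 4 O.
Implicit hydrogens by atom environment:
  5 × C (aromatic): no H
  4 × C: 2 H each → 8
  3 × O: 1 H each → 3
  2 × C: 3 H each → 6
  1 × C (aromatic): 1 H
  1 × C: 1 H
  1 × F: no H
  1 × O: no H
  Total hydrogens = 19.
Molecular formula: C13H19FO4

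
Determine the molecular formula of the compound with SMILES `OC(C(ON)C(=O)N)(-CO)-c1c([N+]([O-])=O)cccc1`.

Heavy atoms from the SMILES: 10 C, 3 N, 6 O.
Implicit hydrogens by atom environment:
  4 × C (aromatic): 1 H each → 4
  3 × O: no H
  2 × C: no H
  2 × C (aromatic): no H
  2 × N: 2 H each → 4
  2 × O: 1 H each → 2
  1 × C: 2 H
  1 × C: 1 H
  1 × N (charge +1): no H
  1 × O (charge -1): no H
  Total hydrogens = 13.
Molecular formula: C10H13N3O6

C10H13N3O6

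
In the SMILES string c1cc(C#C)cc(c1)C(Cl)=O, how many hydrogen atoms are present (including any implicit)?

Hydrogens are implicit in SMILES; fill each atom to its normal valence:
  4 × C (aromatic): 1 H each → 4
  2 × C (aromatic): no H
  2 × C: no H
  1 × C: 1 H
  1 × Cl: no H
  1 × O: no H
  Total hydrogens = 5.

5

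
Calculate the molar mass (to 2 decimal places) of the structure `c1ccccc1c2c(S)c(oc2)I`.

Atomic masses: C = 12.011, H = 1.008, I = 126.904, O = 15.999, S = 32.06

Molecular formula: C10H7IOS.
M = 10×12.011 + 7×1.008 + 1×126.904 + 1×15.999 + 1×32.06 = 302.13 g/mol.

302.13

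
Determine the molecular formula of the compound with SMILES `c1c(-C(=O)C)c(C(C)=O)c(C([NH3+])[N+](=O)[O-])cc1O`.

Heavy atoms from the SMILES: 11 C, 2 N, 5 O.
Implicit hydrogens by atom environment:
  4 × C (aromatic): no H
  3 × O: no H
  2 × C: 3 H each → 6
  2 × C (aromatic): 1 H each → 2
  2 × C: no H
  1 × C: 1 H
  1 × N (charge +1): 3 H
  1 × N (charge +1): no H
  1 × O: 1 H
  1 × O (charge -1): no H
  Total hydrogens = 13.
Net charge +1.
Molecular formula: C11H13N2O5+

C11H13N2O5+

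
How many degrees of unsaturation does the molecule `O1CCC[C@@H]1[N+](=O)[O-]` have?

Molecular formula from the SMILES: C4H7NO3.
DoU = (2C + 2 + N − H − X)/2 = (2·4 + 2 + 1 − 7 − 0)/2 = 4/2 = 2.
(Structurally: 1 ring(s) + 1 π bond(s) = 2.)

2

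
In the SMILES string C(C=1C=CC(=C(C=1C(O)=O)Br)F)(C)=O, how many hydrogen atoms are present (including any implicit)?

6

Hydrogens are implicit in SMILES; fill each atom to its normal valence:
  4 × C (aromatic): no H
  2 × C (aromatic): 1 H each → 2
  2 × C: no H
  2 × O: no H
  1 × Br: no H
  1 × C: 3 H
  1 × F: no H
  1 × O: 1 H
  Total hydrogens = 6.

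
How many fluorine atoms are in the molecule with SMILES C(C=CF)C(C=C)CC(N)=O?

The symbol for fluorine appears 1 time in the SMILES.

1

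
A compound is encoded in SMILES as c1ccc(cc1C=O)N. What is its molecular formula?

C7H7NO

Heavy atoms from the SMILES: 7 C, 1 N, 1 O.
Implicit hydrogens by atom environment:
  4 × C (aromatic): 1 H each → 4
  2 × C (aromatic): no H
  1 × C: 1 H
  1 × N: 2 H
  1 × O: no H
  Total hydrogens = 7.
Molecular formula: C7H7NO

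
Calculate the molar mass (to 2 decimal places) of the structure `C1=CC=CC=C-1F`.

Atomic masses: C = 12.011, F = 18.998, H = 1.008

96.10

Molecular formula: C6H5F.
M = 6×12.011 + 1×18.998 + 5×1.008 = 96.10 g/mol.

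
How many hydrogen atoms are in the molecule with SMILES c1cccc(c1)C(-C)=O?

8

Hydrogens are implicit in SMILES; fill each atom to its normal valence:
  5 × C (aromatic): 1 H each → 5
  1 × C: 3 H
  1 × C (aromatic): no H
  1 × C: no H
  1 × O: no H
  Total hydrogens = 8.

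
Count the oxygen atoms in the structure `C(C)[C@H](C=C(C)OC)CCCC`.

1

The symbol for oxygen appears 1 time in the SMILES.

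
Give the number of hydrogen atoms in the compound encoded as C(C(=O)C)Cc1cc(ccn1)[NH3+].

13

Hydrogens are implicit in SMILES; fill each atom to its normal valence:
  3 × C (aromatic): 1 H each → 3
  2 × C: 2 H each → 4
  2 × C (aromatic): no H
  1 × C: 3 H
  1 × C: no H
  1 × N (charge +1): 3 H
  1 × N (aromatic): no H
  1 × O: no H
  Total hydrogens = 13.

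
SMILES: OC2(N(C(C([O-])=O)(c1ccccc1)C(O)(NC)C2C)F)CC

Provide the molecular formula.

Heavy atoms from the SMILES: 15 C, 1 F, 2 N, 4 O.
Implicit hydrogens by atom environment:
  5 × C (aromatic): 1 H each → 5
  4 × C: no H
  3 × C: 3 H each → 9
  2 × O: 1 H each → 2
  1 × C: 2 H
  1 × C: 1 H
  1 × C (aromatic): no H
  1 × F: no H
  1 × N: 1 H
  1 × N: no H
  1 × O: no H
  1 × O (charge -1): no H
  Total hydrogens = 20.
Net charge -1.
Molecular formula: C15H20FN2O4-

C15H20FN2O4-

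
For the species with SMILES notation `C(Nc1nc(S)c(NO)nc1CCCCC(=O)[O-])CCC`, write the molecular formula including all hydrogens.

C13H21N4O3S-

Heavy atoms from the SMILES: 13 C, 4 N, 3 O, 1 S.
Implicit hydrogens by atom environment:
  7 × C: 2 H each → 14
  4 × C (aromatic): no H
  2 × N: 1 H each → 2
  2 × N (aromatic): no H
  1 × C: 3 H
  1 × C: no H
  1 × O: 1 H
  1 × O: no H
  1 × O (charge -1): no H
  1 × S: 1 H
  Total hydrogens = 21.
Net charge -1.
Molecular formula: C13H21N4O3S-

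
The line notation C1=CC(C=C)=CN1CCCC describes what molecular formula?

C10H15N

Heavy atoms from the SMILES: 10 C, 1 N.
Implicit hydrogens by atom environment:
  4 × C: 2 H each → 8
  3 × C (aromatic): 1 H each → 3
  1 × C: 3 H
  1 × C: 1 H
  1 × C (aromatic): no H
  1 × N (aromatic): no H
  Total hydrogens = 15.
Molecular formula: C10H15N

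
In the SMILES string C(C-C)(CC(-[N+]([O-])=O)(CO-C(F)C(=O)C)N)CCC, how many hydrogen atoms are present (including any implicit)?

23

Hydrogens are implicit in SMILES; fill each atom to its normal valence:
  5 × C: 2 H each → 10
  3 × C: 3 H each → 9
  3 × O: no H
  2 × C: 1 H each → 2
  2 × C: no H
  1 × F: no H
  1 × N: 2 H
  1 × N (charge +1): no H
  1 × O (charge -1): no H
  Total hydrogens = 23.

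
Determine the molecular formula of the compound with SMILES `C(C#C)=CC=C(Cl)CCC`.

Heavy atoms from the SMILES: 9 C, 1 Cl.
Implicit hydrogens by atom environment:
  4 × C: 1 H each → 4
  2 × C: 2 H each → 4
  2 × C: no H
  1 × C: 3 H
  1 × Cl: no H
  Total hydrogens = 11.
Molecular formula: C9H11Cl

C9H11Cl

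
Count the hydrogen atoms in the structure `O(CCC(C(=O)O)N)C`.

11

Hydrogens are implicit in SMILES; fill each atom to its normal valence:
  2 × C: 2 H each → 4
  2 × O: no H
  1 × C: 3 H
  1 × C: 1 H
  1 × C: no H
  1 × N: 2 H
  1 × O: 1 H
  Total hydrogens = 11.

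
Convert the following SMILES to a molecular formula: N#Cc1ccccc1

Heavy atoms from the SMILES: 7 C, 1 N.
Implicit hydrogens by atom environment:
  5 × C (aromatic): 1 H each → 5
  1 × C (aromatic): no H
  1 × C: no H
  1 × N: no H
  Total hydrogens = 5.
Molecular formula: C7H5N

C7H5N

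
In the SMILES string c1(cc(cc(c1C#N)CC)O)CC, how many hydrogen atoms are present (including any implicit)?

13

Hydrogens are implicit in SMILES; fill each atom to its normal valence:
  4 × C (aromatic): no H
  2 × C: 3 H each → 6
  2 × C: 2 H each → 4
  2 × C (aromatic): 1 H each → 2
  1 × C: no H
  1 × N: no H
  1 × O: 1 H
  Total hydrogens = 13.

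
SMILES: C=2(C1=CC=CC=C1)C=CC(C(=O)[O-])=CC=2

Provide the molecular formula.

C13H9O2-

Heavy atoms from the SMILES: 13 C, 2 O.
Implicit hydrogens by atom environment:
  9 × C (aromatic): 1 H each → 9
  3 × C (aromatic): no H
  1 × C: no H
  1 × O: no H
  1 × O (charge -1): no H
  Total hydrogens = 9.
Net charge -1.
Molecular formula: C13H9O2-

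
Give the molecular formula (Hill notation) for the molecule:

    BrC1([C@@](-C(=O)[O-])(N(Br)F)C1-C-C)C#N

Heavy atoms from the SMILES: 2 Br, 7 C, 1 F, 2 N, 2 O.
Implicit hydrogens by atom environment:
  4 × C: no H
  2 × Br: no H
  2 × N: no H
  1 × C: 3 H
  1 × C: 2 H
  1 × C: 1 H
  1 × F: no H
  1 × O: no H
  1 × O (charge -1): no H
  Total hydrogens = 6.
Net charge -1.
Molecular formula: C7H6Br2FN2O2-

C7H6Br2FN2O2-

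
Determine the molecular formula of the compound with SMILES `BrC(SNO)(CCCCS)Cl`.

Heavy atoms from the SMILES: 1 Br, 5 C, 1 Cl, 1 N, 1 O, 2 S.
Implicit hydrogens by atom environment:
  4 × C: 2 H each → 8
  1 × Br: no H
  1 × C: no H
  1 × Cl: no H
  1 × N: 1 H
  1 × O: 1 H
  1 × S: 1 H
  1 × S: no H
  Total hydrogens = 11.
Molecular formula: C5H11BrClNOS2

C5H11BrClNOS2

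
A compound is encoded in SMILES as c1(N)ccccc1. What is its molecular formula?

C6H7N

Heavy atoms from the SMILES: 6 C, 1 N.
Implicit hydrogens by atom environment:
  5 × C (aromatic): 1 H each → 5
  1 × C (aromatic): no H
  1 × N: 2 H
  Total hydrogens = 7.
Molecular formula: C6H7N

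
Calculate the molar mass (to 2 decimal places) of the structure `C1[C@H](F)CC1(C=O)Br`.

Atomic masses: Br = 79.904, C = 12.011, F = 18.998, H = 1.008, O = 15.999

Molecular formula: C5H6BrFO.
M = 1×79.904 + 5×12.011 + 1×18.998 + 6×1.008 + 1×15.999 = 181.00 g/mol.

181.00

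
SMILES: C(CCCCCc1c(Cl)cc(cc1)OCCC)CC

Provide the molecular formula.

C17H27ClO

Heavy atoms from the SMILES: 17 C, 1 Cl, 1 O.
Implicit hydrogens by atom environment:
  9 × C: 2 H each → 18
  3 × C (aromatic): 1 H each → 3
  3 × C (aromatic): no H
  2 × C: 3 H each → 6
  1 × Cl: no H
  1 × O: no H
  Total hydrogens = 27.
Molecular formula: C17H27ClO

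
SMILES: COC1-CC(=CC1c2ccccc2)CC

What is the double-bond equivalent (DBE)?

Molecular formula from the SMILES: C14H18O.
DoU = (2C + 2 + N − H − X)/2 = (2·14 + 2 + 0 − 18 − 0)/2 = 12/2 = 6.
(Structurally: 2 ring(s) + 4 π bond(s) = 6.)

6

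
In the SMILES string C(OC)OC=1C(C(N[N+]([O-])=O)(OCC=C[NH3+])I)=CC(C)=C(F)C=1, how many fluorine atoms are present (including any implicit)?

The symbol for fluorine appears 1 time in the SMILES.

1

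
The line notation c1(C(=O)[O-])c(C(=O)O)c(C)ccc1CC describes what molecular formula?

C11H11O4-

Heavy atoms from the SMILES: 11 C, 4 O.
Implicit hydrogens by atom environment:
  4 × C (aromatic): no H
  2 × C: 3 H each → 6
  2 × C (aromatic): 1 H each → 2
  2 × C: no H
  2 × O: no H
  1 × C: 2 H
  1 × O: 1 H
  1 × O (charge -1): no H
  Total hydrogens = 11.
Net charge -1.
Molecular formula: C11H11O4-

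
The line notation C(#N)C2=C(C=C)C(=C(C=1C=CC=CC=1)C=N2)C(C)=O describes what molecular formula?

C16H12N2O

Heavy atoms from the SMILES: 16 C, 2 N, 1 O.
Implicit hydrogens by atom environment:
  6 × C (aromatic): 1 H each → 6
  5 × C (aromatic): no H
  2 × C: no H
  1 × C: 3 H
  1 × C: 2 H
  1 × C: 1 H
  1 × N (aromatic): no H
  1 × N: no H
  1 × O: no H
  Total hydrogens = 12.
Molecular formula: C16H12N2O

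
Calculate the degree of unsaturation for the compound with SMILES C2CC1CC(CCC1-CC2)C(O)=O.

3

Molecular formula from the SMILES: C11H18O2.
DoU = (2C + 2 + N − H − X)/2 = (2·11 + 2 + 0 − 18 − 0)/2 = 6/2 = 3.
(Structurally: 2 ring(s) + 1 π bond(s) = 3.)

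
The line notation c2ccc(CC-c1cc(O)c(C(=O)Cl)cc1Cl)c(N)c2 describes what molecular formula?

C15H13Cl2NO2

Heavy atoms from the SMILES: 15 C, 2 Cl, 1 N, 2 O.
Implicit hydrogens by atom environment:
  6 × C (aromatic): 1 H each → 6
  6 × C (aromatic): no H
  2 × C: 2 H each → 4
  2 × Cl: no H
  1 × C: no H
  1 × N: 2 H
  1 × O: 1 H
  1 × O: no H
  Total hydrogens = 13.
Molecular formula: C15H13Cl2NO2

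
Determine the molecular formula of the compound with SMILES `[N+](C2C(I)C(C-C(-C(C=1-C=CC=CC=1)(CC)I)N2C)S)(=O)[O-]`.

C15H20I2N2O2S

Heavy atoms from the SMILES: 15 C, 2 I, 2 N, 2 O, 1 S.
Implicit hydrogens by atom environment:
  5 × C (aromatic): 1 H each → 5
  4 × C: 1 H each → 4
  2 × C: 3 H each → 6
  2 × C: 2 H each → 4
  2 × I: no H
  1 × C: no H
  1 × C (aromatic): no H
  1 × N: no H
  1 × N (charge +1): no H
  1 × O: no H
  1 × O (charge -1): no H
  1 × S: 1 H
  Total hydrogens = 20.
Molecular formula: C15H20I2N2O2S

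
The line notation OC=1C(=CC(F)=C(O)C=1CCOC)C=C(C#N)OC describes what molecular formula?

C13H14FNO4

Heavy atoms from the SMILES: 13 C, 1 F, 1 N, 4 O.
Implicit hydrogens by atom environment:
  5 × C (aromatic): no H
  2 × C: 3 H each → 6
  2 × C: 2 H each → 4
  2 × C: no H
  2 × O: 1 H each → 2
  2 × O: no H
  1 × C (aromatic): 1 H
  1 × C: 1 H
  1 × F: no H
  1 × N: no H
  Total hydrogens = 14.
Molecular formula: C13H14FNO4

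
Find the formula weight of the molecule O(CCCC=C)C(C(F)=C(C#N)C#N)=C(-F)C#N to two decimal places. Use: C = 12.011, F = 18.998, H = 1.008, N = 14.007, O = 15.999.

249.22

Molecular formula: C12H9F2N3O.
M = 12×12.011 + 2×18.998 + 9×1.008 + 3×14.007 + 1×15.999 = 249.22 g/mol.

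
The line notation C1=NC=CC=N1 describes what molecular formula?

Heavy atoms from the SMILES: 4 C, 2 N.
Implicit hydrogens by atom environment:
  4 × C (aromatic): 1 H each → 4
  2 × N (aromatic): no H
  Total hydrogens = 4.
Molecular formula: C4H4N2

C4H4N2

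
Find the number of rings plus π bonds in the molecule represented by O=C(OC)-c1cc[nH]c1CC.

4

Molecular formula from the SMILES: C8H11NO2.
DoU = (2C + 2 + N − H − X)/2 = (2·8 + 2 + 1 − 11 − 0)/2 = 8/2 = 4.
(Structurally: 1 ring(s) + 3 π bond(s) = 4.)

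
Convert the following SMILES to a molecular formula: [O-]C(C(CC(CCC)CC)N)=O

Heavy atoms from the SMILES: 9 C, 1 N, 2 O.
Implicit hydrogens by atom environment:
  4 × C: 2 H each → 8
  2 × C: 3 H each → 6
  2 × C: 1 H each → 2
  1 × C: no H
  1 × N: 2 H
  1 × O: no H
  1 × O (charge -1): no H
  Total hydrogens = 18.
Net charge -1.
Molecular formula: C9H18NO2-

C9H18NO2-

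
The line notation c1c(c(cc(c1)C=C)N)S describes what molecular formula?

Heavy atoms from the SMILES: 8 C, 1 N, 1 S.
Implicit hydrogens by atom environment:
  3 × C (aromatic): 1 H each → 3
  3 × C (aromatic): no H
  1 × C: 2 H
  1 × C: 1 H
  1 × N: 2 H
  1 × S: 1 H
  Total hydrogens = 9.
Molecular formula: C8H9NS

C8H9NS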